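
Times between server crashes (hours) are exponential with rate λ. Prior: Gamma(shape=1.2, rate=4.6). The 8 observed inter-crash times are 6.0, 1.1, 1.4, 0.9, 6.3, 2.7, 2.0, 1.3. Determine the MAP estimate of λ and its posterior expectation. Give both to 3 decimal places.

Σ times = 21.7. Posterior: Gamma(shape = 1.2+8 = 9.2, rate = 4.6+21.7 = 26.3).
Mode = (α−1)/β = 8.2/26.3 = 0.312.
Mean = α/β = 9.2/26.3 = 0.350.
Mean > mode: the posterior has a right tail.

λ_MAP = 0.312, E[λ|data] = 0.350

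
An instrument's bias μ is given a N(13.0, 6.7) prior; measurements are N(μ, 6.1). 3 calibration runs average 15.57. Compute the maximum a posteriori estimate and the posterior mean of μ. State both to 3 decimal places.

Posterior for μ is Normal. Precision-weighted mean: (1/6.7·13.0 + 3/6.1·15.57) / (1/6.7 + 3/6.1) = 14.972.
A Normal posterior is symmetric, so mode = mean.

MAP = 14.972; posterior mean = 14.972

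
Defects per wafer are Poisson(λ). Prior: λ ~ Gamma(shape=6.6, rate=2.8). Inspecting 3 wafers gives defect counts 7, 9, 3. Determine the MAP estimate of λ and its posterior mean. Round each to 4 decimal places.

Σ counts = 19. Posterior: Gamma(shape = 6.6+19 = 25.6, rate = 2.8+3 = 5.8).
Mode = (α−1)/β = 24.6/5.8 = 4.2414.
Mean = α/β = 25.6/5.8 = 4.4138.

MAP estimate = 4.2414, posterior mean = 4.4138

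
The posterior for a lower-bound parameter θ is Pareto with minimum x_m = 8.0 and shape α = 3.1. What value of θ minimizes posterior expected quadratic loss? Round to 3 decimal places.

11.810

The Pareto density is strictly decreasing on [x_m, ∞), so the mode is x_m = 8.000.
Mean = α·x_m/(α−1) = 3.1·8.0/2.1 = 11.810.
Quadratic loss ⇒ the optimal estimator is the posterior mean.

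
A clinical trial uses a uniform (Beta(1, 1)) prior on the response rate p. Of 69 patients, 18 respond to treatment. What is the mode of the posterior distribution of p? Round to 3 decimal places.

Posterior: Beta(1+18, 1+51) = Beta(19, 52).
Mode = (19−1)/(19+52−2) = 18/69 = 0.261.
With a flat prior the MAP equals the MLE, 18/69.
Mean = 19/(19+52) = 19/71 = 0.268.
This is the posterior mode — the MAP estimate.

0.261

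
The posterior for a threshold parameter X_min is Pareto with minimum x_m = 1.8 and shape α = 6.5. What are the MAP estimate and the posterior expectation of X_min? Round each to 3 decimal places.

The Pareto density is strictly decreasing on [x_m, ∞), so the mode is x_m = 1.800.
Mean = α·x_m/(α−1) = 6.5·1.8/5.5 = 2.127.
The mean is pulled above the mode by the posterior's right skew.

MAP: 1.800. Posterior mean: 2.127.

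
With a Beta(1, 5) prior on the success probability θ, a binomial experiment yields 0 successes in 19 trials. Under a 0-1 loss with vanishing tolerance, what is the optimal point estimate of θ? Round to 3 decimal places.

0.000

Posterior: Beta(1+0, 5+19) = Beta(1, 24).
Since α = 1 ≤ 1 and β > 1, the Beta density is monotone decreasing on [0,1]; the mode is at 0.
Mean = 1/(1+24) = 0.040.
This is the posterior mode — the MAP estimate.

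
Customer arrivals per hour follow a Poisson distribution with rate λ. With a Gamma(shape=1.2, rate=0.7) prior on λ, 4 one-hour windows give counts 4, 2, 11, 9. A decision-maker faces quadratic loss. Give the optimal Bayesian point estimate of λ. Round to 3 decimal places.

Σ counts = 26. Posterior: Gamma(shape = 1.2+26 = 27.2, rate = 0.7+4 = 4.7).
Mode = (α−1)/β = 26.2/4.7 = 5.574.
Mean = α/β = 27.2/4.7 = 5.787.
Quadratic loss ⇒ the optimal estimator is the posterior mean.

5.787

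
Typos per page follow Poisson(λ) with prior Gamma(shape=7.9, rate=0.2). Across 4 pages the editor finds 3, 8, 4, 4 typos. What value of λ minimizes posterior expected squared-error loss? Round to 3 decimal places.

6.405

Σ counts = 19. Posterior: Gamma(shape = 7.9+19 = 26.9, rate = 0.2+4 = 4.2).
Mode = (α−1)/β = 25.9/4.2 = 6.167.
Mean = α/β = 26.9/4.2 = 6.405.
Squared-error loss ⇒ the optimal estimator is the posterior mean.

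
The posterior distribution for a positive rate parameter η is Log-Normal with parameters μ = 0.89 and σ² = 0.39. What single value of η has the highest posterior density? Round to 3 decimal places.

1.649

Mode = exp(μ − σ²) = exp(0.50) = 1.649.
Mean = exp(μ + σ²/2) = exp(1.085) = 2.959.
This is the posterior mode — the MAP estimate.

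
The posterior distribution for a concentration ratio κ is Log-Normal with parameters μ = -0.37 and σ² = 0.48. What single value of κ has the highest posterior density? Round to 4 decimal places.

0.4274

Mode = exp(μ − σ²) = exp(-0.85) = 0.4274.
Mean = exp(μ + σ²/2) = exp(-0.130) = 0.8781.
This is the posterior mode — the MAP estimate.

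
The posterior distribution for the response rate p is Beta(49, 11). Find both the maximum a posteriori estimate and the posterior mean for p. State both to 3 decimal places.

Mode = (49−1)/(49+11−2) = 48/58 = 0.828.
Mean = 49/(49+11) = 49/60 = 0.817.

maximum a posteriori estimate = 0.828, posterior mean = 0.817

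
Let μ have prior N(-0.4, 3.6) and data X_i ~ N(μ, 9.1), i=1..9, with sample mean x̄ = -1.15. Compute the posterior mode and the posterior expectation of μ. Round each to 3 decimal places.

Posterior for μ is Normal. Precision-weighted mean: (1/3.6·-0.4 + 9/9.1·-1.15) / (1/3.6 + 9/9.1) = -0.986.
A Normal posterior is symmetric, so mode = mean.

μ_MAP = -0.986, E[μ|data] = -0.986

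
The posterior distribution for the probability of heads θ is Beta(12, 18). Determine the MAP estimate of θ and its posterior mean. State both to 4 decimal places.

MAP = 0.3929; posterior mean = 0.4000

Mode = (12−1)/(12+18−2) = 11/28 = 0.3929.
Mean = 12/(12+18) = 12/30 = 0.4000.
The mean is pulled above the mode by the posterior's right skew.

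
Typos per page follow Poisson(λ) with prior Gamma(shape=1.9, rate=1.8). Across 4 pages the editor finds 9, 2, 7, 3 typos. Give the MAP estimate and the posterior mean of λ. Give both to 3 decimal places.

MAP estimate = 3.776, posterior mean = 3.948

Σ counts = 21. Posterior: Gamma(shape = 1.9+21 = 22.9, rate = 1.8+4 = 5.8).
Mode = (α−1)/β = 21.9/5.8 = 3.776.
Mean = α/β = 22.9/5.8 = 3.948.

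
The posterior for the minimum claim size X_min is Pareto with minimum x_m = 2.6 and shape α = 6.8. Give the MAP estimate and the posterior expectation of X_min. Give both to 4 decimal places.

The Pareto density is strictly decreasing on [x_m, ∞), so the mode is x_m = 2.6000.
Mean = α·x_m/(α−1) = 6.8·2.6/5.8 = 3.0483.
Right-skewed posterior ⇒ mode < mean.

MAP: 2.6000. Posterior mean: 3.0483.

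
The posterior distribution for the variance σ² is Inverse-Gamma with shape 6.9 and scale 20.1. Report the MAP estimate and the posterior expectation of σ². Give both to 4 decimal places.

Mode = β/(α+1) = 20.1/7.9 = 2.5443.
Mean = β/(α−1) = 20.1/5.9 = 3.4068.

MAP = 2.5443; posterior mean = 3.4068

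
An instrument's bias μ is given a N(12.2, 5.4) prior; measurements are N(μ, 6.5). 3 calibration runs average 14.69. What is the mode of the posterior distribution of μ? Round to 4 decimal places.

Posterior for μ is Normal. Precision-weighted mean: (1/5.4·12.2 + 3/6.5·14.69) / (1/5.4 + 3/6.5) = 13.9770.
A Normal posterior is symmetric, so mode = mean.
This is the posterior mode — the MAP estimate.

13.9770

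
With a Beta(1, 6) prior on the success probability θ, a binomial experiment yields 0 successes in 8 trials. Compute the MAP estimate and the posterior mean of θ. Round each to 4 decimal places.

MAP = 0.0000, posterior mean = 0.0667

Posterior: Beta(1+0, 6+8) = Beta(1, 14).
Since α = 1 ≤ 1 and β > 1, the Beta density is monotone decreasing on [0,1]; the mode is at 0.
Mean = 1/(1+14) = 0.0667.
Mean > mode: the posterior has a right tail.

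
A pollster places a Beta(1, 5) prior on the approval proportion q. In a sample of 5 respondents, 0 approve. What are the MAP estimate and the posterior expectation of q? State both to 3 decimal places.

Posterior: Beta(1+0, 5+5) = Beta(1, 10).
Since α = 1 ≤ 1 and β > 1, the Beta density is monotone decreasing on [0,1]; the mode is at 0.
Mean = 1/(1+10) = 0.091.

MAP: 0.000. Posterior mean: 0.091.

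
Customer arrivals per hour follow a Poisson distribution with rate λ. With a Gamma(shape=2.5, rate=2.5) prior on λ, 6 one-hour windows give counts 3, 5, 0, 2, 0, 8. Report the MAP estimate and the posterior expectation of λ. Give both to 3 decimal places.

MAP estimate = 2.294, posterior expectation = 2.412

Σ counts = 18. Posterior: Gamma(shape = 2.5+18 = 20.5, rate = 2.5+6 = 8.5).
Mode = (α−1)/β = 19.5/8.5 = 2.294.
Mean = α/β = 20.5/8.5 = 2.412.
Right-skewed posterior ⇒ mode < mean.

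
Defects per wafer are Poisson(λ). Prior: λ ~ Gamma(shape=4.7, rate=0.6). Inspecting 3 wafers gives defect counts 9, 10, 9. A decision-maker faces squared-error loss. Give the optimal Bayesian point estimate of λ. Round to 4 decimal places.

9.0833

Σ counts = 28. Posterior: Gamma(shape = 4.7+28 = 32.7, rate = 0.6+3 = 3.6).
Mode = (α−1)/β = 31.7/3.6 = 8.8056.
Mean = α/β = 32.7/3.6 = 9.0833.
Squared-error loss ⇒ the optimal estimator is the posterior mean.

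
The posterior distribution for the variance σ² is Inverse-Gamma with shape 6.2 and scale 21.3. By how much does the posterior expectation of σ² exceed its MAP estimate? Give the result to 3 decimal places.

Mode = β/(α+1) = 21.3/7.2 = 2.958.
Mean = β/(α−1) = 21.3/5.2 = 4.096.
Difference = 4.096 − 2.958 = 1.138.

1.138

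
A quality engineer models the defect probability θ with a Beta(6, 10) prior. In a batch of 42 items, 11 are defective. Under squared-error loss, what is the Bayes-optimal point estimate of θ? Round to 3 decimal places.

Posterior: Beta(6+11, 10+31) = Beta(17, 41).
Mode = (17−1)/(17+41−2) = 16/56 = 0.286.
Mean = 17/(17+41) = 17/58 = 0.293.
Squared-error loss ⇒ the optimal estimator is the posterior mean.

0.293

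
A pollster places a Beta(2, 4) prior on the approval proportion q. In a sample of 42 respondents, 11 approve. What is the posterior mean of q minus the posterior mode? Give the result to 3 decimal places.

Posterior: Beta(2+11, 4+31) = Beta(13, 35).
Mode = (13−1)/(13+35−2) = 12/46 = 0.261.
Mean = 13/(13+35) = 13/48 = 0.271.
Difference = 0.271 − 0.261 = 0.010.

0.010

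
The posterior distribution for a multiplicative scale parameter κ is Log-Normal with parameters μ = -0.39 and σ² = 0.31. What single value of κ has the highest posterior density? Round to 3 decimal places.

Mode = exp(μ − σ²) = exp(-0.70) = 0.497.
Mean = exp(μ + σ²/2) = exp(-0.235) = 0.791.
This is the posterior mode — the MAP estimate.

0.497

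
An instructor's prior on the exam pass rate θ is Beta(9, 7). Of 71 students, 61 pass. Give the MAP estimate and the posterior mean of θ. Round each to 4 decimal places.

Posterior: Beta(9+61, 7+10) = Beta(70, 17).
Mode = (70−1)/(70+17−2) = 69/85 = 0.8118.
Mean = 70/(70+17) = 70/87 = 0.8046.
The mean is pulled below the mode by the posterior's left skew.

MAP: 0.8118. Posterior mean: 0.8046.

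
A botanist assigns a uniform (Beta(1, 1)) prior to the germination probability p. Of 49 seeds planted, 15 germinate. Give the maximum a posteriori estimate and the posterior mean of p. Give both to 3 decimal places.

MAP: 0.306. Posterior mean: 0.314.

Posterior: Beta(1+15, 1+34) = Beta(16, 35).
Mode = (16−1)/(16+35−2) = 15/49 = 0.306.
With a flat prior the MAP equals the MLE, 15/49.
Mean = 16/(16+35) = 16/51 = 0.314.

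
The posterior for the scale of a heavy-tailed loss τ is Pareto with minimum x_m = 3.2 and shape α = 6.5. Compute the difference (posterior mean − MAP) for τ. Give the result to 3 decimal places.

0.582

The Pareto density is strictly decreasing on [x_m, ∞), so the mode is x_m = 3.200.
Mean = α·x_m/(α−1) = 6.5·3.2/5.5 = 3.782.
Difference = 3.782 − 3.200 = 0.582.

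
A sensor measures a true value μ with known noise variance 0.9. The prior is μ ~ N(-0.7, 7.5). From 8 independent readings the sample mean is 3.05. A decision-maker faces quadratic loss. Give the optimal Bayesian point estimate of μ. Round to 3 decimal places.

2.995

Posterior for μ is Normal. Precision-weighted mean: (1/7.5·-0.7 + 8/0.9·3.05) / (1/7.5 + 8/0.9) = 2.995.
A Normal posterior is symmetric, so mode = mean.
Quadratic loss ⇒ the optimal estimator is the posterior mean.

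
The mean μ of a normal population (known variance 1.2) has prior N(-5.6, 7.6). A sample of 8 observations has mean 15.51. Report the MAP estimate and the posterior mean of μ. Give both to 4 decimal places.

Posterior for μ is Normal. Precision-weighted mean: (1/7.6·-5.6 + 8/1.2·15.51) / (1/7.6 + 8/1.2) = 15.1014.
A Normal posterior is symmetric, so mode = mean.

MAP = 15.1014; posterior mean = 15.1014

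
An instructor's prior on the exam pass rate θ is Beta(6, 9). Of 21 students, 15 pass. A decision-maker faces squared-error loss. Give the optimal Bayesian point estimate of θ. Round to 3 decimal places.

Posterior: Beta(6+15, 9+6) = Beta(21, 15).
Mode = (21−1)/(21+15−2) = 20/34 = 0.588.
Mean = 21/(21+15) = 21/36 = 0.583.
Squared-error loss ⇒ the optimal estimator is the posterior mean.

0.583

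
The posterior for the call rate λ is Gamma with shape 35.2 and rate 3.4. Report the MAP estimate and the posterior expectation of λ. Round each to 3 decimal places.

λ_MAP = 10.059, E[λ|data] = 10.353

Mode = (α−1)/β = 34.2/3.4 = 10.059.
Mean = α/β = 35.2/3.4 = 10.353.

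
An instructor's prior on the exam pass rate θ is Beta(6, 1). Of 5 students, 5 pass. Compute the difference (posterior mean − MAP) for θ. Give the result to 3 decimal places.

-0.083

Posterior: Beta(6+5, 1+0) = Beta(11, 1).
Since β = 1 ≤ 1 and α > 1, the Beta density is monotone increasing on [0,1]; the mode is at 1.
Mean = 11/(11+1) = 0.917.
Difference = 0.917 − 1.000 = -0.083.
The posterior is left-skewed, so the mode exceeds the mean.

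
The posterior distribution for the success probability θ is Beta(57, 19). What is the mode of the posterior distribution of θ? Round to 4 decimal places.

0.7568

Mode = (57−1)/(57+19−2) = 56/74 = 0.7568.
Mean = 57/(57+19) = 57/76 = 0.7500.
This is the posterior mode — the MAP estimate.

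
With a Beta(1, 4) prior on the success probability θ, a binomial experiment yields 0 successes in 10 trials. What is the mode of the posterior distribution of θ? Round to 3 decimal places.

Posterior: Beta(1+0, 4+10) = Beta(1, 14).
Since α = 1 ≤ 1 and β > 1, the Beta density is monotone decreasing on [0,1]; the mode is at 0.
Mean = 1/(1+14) = 0.067.
This is the posterior mode — the MAP estimate.

0.000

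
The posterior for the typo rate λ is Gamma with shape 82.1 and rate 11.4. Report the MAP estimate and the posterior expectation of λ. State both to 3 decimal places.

Mode = (α−1)/β = 81.1/11.4 = 7.114.
Mean = α/β = 82.1/11.4 = 7.202.
The posterior is right-skewed, so the mean exceeds the mode.

λ_MAP = 7.114, E[λ|data] = 7.202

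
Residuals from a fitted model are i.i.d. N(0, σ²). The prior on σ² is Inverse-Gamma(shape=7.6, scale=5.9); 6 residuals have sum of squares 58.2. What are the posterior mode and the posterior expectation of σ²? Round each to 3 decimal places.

Posterior: Inverse-Gamma(shape = 7.6+6/2 = 10.6, scale = 5.9+58.2/2 = 35.0).
Mode = β/(α+1) = 35.0/11.6 = 3.017.
Mean = β/(α−1) = 35.0/9.6 = 3.646.

MAP = 3.017, posterior mean = 3.646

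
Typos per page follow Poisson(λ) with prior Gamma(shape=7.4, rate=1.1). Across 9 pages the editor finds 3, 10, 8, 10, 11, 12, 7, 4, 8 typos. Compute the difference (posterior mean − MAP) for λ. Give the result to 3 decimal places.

0.099

Σ counts = 73. Posterior: Gamma(shape = 7.4+73 = 80.4, rate = 1.1+9 = 10.1).
Mode = (α−1)/β = 79.4/10.1 = 7.861.
Mean = α/β = 80.4/10.1 = 7.960.
Difference = 7.960 − 7.861 = 0.099.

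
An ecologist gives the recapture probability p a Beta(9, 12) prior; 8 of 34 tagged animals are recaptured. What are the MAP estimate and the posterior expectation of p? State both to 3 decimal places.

p_MAP = 0.302, E[p|data] = 0.309

Posterior: Beta(9+8, 12+26) = Beta(17, 38).
Mode = (17−1)/(17+38−2) = 16/53 = 0.302.
Mean = 17/(17+38) = 17/55 = 0.309.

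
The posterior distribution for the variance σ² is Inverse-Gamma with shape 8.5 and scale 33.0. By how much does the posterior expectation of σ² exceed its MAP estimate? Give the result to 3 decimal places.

Mode = β/(α+1) = 33.0/9.5 = 3.474.
Mean = β/(α−1) = 33.0/7.5 = 4.400.
Difference = 4.400 − 3.474 = 0.926.

0.926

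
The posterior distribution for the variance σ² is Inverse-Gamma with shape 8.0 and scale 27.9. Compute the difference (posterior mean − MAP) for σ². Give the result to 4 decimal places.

0.8857

Mode = β/(α+1) = 27.9/9.0 = 3.1000.
Mean = β/(α−1) = 27.9/7.0 = 3.9857.
Difference = 3.9857 − 3.1000 = 0.8857.
Right-skewed posterior ⇒ mode < mean.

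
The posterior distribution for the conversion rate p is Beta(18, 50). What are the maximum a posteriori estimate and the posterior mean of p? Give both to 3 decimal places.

Mode = (18−1)/(18+50−2) = 17/66 = 0.258.
Mean = 18/(18+50) = 18/68 = 0.265.
Right-skewed posterior ⇒ mode < mean.

maximum a posteriori estimate = 0.258, posterior mean = 0.265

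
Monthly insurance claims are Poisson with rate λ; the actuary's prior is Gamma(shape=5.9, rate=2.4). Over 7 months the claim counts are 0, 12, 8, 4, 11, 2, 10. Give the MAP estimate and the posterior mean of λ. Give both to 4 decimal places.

MAP: 5.5213. Posterior mean: 5.6277.

Σ counts = 47. Posterior: Gamma(shape = 5.9+47 = 52.9, rate = 2.4+7 = 9.4).
Mode = (α−1)/β = 51.9/9.4 = 5.5213.
Mean = α/β = 52.9/9.4 = 5.6277.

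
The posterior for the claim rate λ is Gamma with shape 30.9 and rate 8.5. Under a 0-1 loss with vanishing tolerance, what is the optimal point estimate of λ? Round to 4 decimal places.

Mode = (α−1)/β = 29.9/8.5 = 3.5176.
Mean = α/β = 30.9/8.5 = 3.6353.
This is the posterior mode — the MAP estimate.

3.5176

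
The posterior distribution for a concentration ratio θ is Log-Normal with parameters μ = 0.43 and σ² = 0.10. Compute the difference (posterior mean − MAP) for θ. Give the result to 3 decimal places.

0.225

Mode = exp(μ − σ²) = exp(0.33) = 1.391.
Mean = exp(μ + σ²/2) = exp(0.480) = 1.616.
Difference = 1.616 − 1.391 = 0.225.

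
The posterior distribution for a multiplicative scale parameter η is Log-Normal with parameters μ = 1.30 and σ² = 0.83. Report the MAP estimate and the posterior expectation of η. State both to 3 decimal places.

Mode = exp(μ − σ²) = exp(0.47) = 1.600.
Mean = exp(μ + σ²/2) = exp(1.715) = 5.557.

MAP estimate = 1.600, posterior expectation = 5.557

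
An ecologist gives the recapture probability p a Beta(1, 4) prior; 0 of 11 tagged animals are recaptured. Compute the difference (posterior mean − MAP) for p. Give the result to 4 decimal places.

0.0625

Posterior: Beta(1+0, 4+11) = Beta(1, 15).
Since α = 1 ≤ 1 and β > 1, the Beta density is monotone decreasing on [0,1]; the mode is at 0.
Mean = 1/(1+15) = 0.0625.
Difference = 0.0625 − 0.0000 = 0.0625.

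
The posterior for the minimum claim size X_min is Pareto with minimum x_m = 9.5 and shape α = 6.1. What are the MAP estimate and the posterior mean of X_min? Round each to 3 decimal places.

The Pareto density is strictly decreasing on [x_m, ∞), so the mode is x_m = 9.500.
Mean = α·x_m/(α−1) = 6.1·9.5/5.1 = 11.363.
Mean > mode: the posterior has a right tail.

MAP: 9.500. Posterior mean: 11.363.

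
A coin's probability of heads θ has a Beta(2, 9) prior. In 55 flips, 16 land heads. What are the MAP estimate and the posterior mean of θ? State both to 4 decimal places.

Posterior: Beta(2+16, 9+39) = Beta(18, 48).
Mode = (18−1)/(18+48−2) = 17/64 = 0.2656.
Mean = 18/(18+48) = 18/66 = 0.2727.
The posterior is right-skewed, so the mean exceeds the mode.

MAP = 0.2656, posterior mean = 0.2727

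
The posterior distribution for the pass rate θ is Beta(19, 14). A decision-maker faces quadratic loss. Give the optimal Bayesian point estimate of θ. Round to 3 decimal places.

0.576

Mode = (19−1)/(19+14−2) = 18/31 = 0.581.
Mean = 19/(19+14) = 19/33 = 0.576.
Quadratic loss ⇒ the optimal estimator is the posterior mean.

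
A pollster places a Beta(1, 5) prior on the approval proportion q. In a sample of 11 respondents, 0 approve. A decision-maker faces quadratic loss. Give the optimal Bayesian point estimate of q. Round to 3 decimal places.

0.059

Posterior: Beta(1+0, 5+11) = Beta(1, 16).
Since α = 1 ≤ 1 and β > 1, the Beta density is monotone decreasing on [0,1]; the mode is at 0.
Mean = 1/(1+16) = 0.059.
Quadratic loss ⇒ the optimal estimator is the posterior mean.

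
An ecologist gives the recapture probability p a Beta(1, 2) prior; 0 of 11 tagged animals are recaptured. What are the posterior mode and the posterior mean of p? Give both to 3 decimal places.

Posterior: Beta(1+0, 2+11) = Beta(1, 13).
Since α = 1 ≤ 1 and β > 1, the Beta density is monotone decreasing on [0,1]; the mode is at 0.
Mean = 1/(1+13) = 0.071.

MAP = 0.000; posterior mean = 0.071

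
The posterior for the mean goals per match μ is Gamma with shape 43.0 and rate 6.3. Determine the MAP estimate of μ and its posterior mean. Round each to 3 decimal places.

MAP = 6.667; posterior mean = 6.825

Mode = (α−1)/β = 42.0/6.3 = 6.667.
Mean = α/β = 43.0/6.3 = 6.825.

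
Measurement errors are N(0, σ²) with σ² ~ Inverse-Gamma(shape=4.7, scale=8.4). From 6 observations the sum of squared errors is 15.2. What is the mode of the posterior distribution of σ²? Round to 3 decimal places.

Posterior: Inverse-Gamma(shape = 4.7+6/2 = 7.7, scale = 8.4+15.2/2 = 16.0).
Mode = β/(α+1) = 16.0/8.7 = 1.839.
Mean = β/(α−1) = 16.0/6.7 = 2.388.
This is the posterior mode — the MAP estimate.

1.839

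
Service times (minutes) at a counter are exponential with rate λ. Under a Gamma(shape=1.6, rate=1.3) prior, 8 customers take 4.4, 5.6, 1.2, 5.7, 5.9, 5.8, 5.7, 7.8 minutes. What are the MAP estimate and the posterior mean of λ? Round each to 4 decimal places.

MAP = 0.1982; posterior mean = 0.2212

Σ times = 42.1. Posterior: Gamma(shape = 1.6+8 = 9.6, rate = 1.3+42.1 = 43.4).
Mode = (α−1)/β = 8.6/43.4 = 0.1982.
Mean = α/β = 9.6/43.4 = 0.2212.
The mean is pulled above the mode by the posterior's right skew.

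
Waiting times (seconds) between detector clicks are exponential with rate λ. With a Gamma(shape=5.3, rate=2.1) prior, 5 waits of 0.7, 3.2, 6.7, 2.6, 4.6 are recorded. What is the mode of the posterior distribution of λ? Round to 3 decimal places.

Σ times = 17.8. Posterior: Gamma(shape = 5.3+5 = 10.3, rate = 2.1+17.8 = 19.9).
Mode = (α−1)/β = 9.3/19.9 = 0.467.
Mean = α/β = 10.3/19.9 = 0.518.
This is the posterior mode — the MAP estimate.

0.467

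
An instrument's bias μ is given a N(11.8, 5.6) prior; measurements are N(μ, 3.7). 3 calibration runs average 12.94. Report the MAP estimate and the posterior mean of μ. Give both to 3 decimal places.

μ_MAP = 12.734, E[μ|data] = 12.734

Posterior for μ is Normal. Precision-weighted mean: (1/5.6·11.8 + 3/3.7·12.94) / (1/5.6 + 3/3.7) = 12.734.
A Normal posterior is symmetric, so mode = mean.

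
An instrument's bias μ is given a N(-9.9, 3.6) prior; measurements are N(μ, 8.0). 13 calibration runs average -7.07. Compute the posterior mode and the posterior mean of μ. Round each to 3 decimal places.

MAP: -7.483. Posterior mean: -7.483.

Posterior for μ is Normal. Precision-weighted mean: (1/3.6·-9.9 + 13/8.0·-7.07) / (1/3.6 + 13/8.0) = -7.483.
A Normal posterior is symmetric, so mode = mean.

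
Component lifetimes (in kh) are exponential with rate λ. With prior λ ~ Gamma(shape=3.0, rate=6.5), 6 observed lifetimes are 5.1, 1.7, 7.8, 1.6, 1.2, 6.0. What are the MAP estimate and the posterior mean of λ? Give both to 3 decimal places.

λ_MAP = 0.268, E[λ|data] = 0.301

Σ times = 23.4. Posterior: Gamma(shape = 3.0+6 = 9.0, rate = 6.5+23.4 = 29.9).
Mode = (α−1)/β = 8.0/29.9 = 0.268.
Mean = α/β = 9.0/29.9 = 0.301.
Mean > mode: the posterior has a right tail.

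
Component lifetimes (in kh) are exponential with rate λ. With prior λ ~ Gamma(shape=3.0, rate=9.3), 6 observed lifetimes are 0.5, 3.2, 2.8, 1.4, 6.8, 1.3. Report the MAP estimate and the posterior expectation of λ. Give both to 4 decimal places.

Σ times = 16.0. Posterior: Gamma(shape = 3.0+6 = 9.0, rate = 9.3+16.0 = 25.3).
Mode = (α−1)/β = 8.0/25.3 = 0.3162.
Mean = α/β = 9.0/25.3 = 0.3557.
The posterior is right-skewed, so the mean exceeds the mode.

MAP: 0.3162. Posterior mean: 0.3557.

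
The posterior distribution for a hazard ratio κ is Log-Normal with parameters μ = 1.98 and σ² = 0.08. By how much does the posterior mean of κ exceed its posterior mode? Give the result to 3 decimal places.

Mode = exp(μ − σ²) = exp(1.90) = 6.686.
Mean = exp(μ + σ²/2) = exp(2.020) = 7.538.
Difference = 7.538 − 6.686 = 0.852.
The mean is pulled above the mode by the posterior's right skew.

0.852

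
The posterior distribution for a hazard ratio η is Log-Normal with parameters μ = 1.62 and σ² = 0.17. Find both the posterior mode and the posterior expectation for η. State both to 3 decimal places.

MAP: 4.263. Posterior mean: 5.501.

Mode = exp(μ − σ²) = exp(1.45) = 4.263.
Mean = exp(μ + σ²/2) = exp(1.705) = 5.501.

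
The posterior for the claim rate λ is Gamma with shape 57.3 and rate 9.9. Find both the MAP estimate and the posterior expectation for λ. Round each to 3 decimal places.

Mode = (α−1)/β = 56.3/9.9 = 5.687.
Mean = α/β = 57.3/9.9 = 5.788.
The mean is pulled above the mode by the posterior's right skew.

MAP = 5.687; posterior mean = 5.788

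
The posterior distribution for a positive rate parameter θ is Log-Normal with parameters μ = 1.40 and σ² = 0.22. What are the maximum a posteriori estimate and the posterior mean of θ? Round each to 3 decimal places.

Mode = exp(μ − σ²) = exp(1.18) = 3.254.
Mean = exp(μ + σ²/2) = exp(1.510) = 4.527.

MAP: 3.254. Posterior mean: 4.527.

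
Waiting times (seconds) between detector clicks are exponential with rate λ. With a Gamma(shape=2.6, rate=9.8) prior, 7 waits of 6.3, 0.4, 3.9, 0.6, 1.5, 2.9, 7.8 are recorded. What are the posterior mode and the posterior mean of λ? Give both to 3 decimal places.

λ_MAP = 0.259, E[λ|data] = 0.289

Σ times = 23.4. Posterior: Gamma(shape = 2.6+7 = 9.6, rate = 9.8+23.4 = 33.2).
Mode = (α−1)/β = 8.6/33.2 = 0.259.
Mean = α/β = 9.6/33.2 = 0.289.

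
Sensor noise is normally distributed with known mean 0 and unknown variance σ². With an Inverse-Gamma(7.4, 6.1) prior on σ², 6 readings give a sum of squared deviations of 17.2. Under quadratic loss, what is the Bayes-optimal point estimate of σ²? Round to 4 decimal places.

Posterior: Inverse-Gamma(shape = 7.4+6/2 = 10.4, scale = 6.1+17.2/2 = 14.7).
Mode = β/(α+1) = 14.7/11.4 = 1.2895.
Mean = β/(α−1) = 14.7/9.4 = 1.5638.
Quadratic loss ⇒ the optimal estimator is the posterior mean.

1.5638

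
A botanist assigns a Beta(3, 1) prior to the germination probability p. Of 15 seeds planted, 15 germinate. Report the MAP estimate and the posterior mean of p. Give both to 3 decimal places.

Posterior: Beta(3+15, 1+0) = Beta(18, 1).
Since β = 1 ≤ 1 and α > 1, the Beta density is monotone increasing on [0,1]; the mode is at 1.
Mean = 18/(18+1) = 0.947.
The mean is pulled below the mode by the posterior's left skew.

MAP = 1.000, posterior mean = 0.947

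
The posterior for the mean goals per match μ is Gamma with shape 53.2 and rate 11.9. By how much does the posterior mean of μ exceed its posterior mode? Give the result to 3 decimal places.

Mode = (α−1)/β = 52.2/11.9 = 4.387.
Mean = α/β = 53.2/11.9 = 4.471.
Difference = 4.471 − 4.387 = 0.084.

0.084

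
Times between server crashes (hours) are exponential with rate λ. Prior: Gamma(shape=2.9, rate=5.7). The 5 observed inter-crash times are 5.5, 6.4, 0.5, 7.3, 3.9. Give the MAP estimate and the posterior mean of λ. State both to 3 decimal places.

MAP = 0.235, posterior mean = 0.270

Σ times = 23.6. Posterior: Gamma(shape = 2.9+5 = 7.9, rate = 5.7+23.6 = 29.3).
Mode = (α−1)/β = 6.9/29.3 = 0.235.
Mean = α/β = 7.9/29.3 = 0.270.
Mean > mode: the posterior has a right tail.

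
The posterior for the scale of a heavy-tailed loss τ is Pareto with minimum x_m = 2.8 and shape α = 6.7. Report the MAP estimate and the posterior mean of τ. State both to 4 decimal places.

The Pareto density is strictly decreasing on [x_m, ∞), so the mode is x_m = 2.8000.
Mean = α·x_m/(α−1) = 6.7·2.8/5.7 = 3.2912.

MAP estimate = 2.8000, posterior mean = 3.2912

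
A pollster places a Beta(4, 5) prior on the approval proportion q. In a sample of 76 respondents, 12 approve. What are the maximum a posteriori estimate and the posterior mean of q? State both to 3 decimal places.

q_MAP = 0.181, E[q|data] = 0.188

Posterior: Beta(4+12, 5+64) = Beta(16, 69).
Mode = (16−1)/(16+69−2) = 15/83 = 0.181.
Mean = 16/(16+69) = 16/85 = 0.188.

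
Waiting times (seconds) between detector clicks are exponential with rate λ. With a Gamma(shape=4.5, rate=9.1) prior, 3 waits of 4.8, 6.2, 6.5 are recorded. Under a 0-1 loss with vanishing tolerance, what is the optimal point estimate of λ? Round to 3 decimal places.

0.244

Σ times = 17.5. Posterior: Gamma(shape = 4.5+3 = 7.5, rate = 9.1+17.5 = 26.6).
Mode = (α−1)/β = 6.5/26.6 = 0.244.
Mean = α/β = 7.5/26.6 = 0.282.
This is the posterior mode — the MAP estimate.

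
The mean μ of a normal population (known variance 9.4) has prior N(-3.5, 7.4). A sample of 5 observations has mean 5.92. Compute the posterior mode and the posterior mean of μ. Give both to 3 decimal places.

MAP = 4.012; posterior mean = 4.012

Posterior for μ is Normal. Precision-weighted mean: (1/7.4·-3.5 + 5/9.4·5.92) / (1/7.4 + 5/9.4) = 4.012.
A Normal posterior is symmetric, so mode = mean.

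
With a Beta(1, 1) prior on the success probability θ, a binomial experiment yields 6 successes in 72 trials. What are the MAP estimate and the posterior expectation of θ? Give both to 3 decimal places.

Posterior: Beta(1+6, 1+66) = Beta(7, 67).
Mode = (7−1)/(7+67−2) = 6/72 = 0.083.
With a flat prior the MAP equals the MLE, 6/72.
Mean = 7/(7+67) = 7/74 = 0.095.

θ_MAP = 0.083, E[θ|data] = 0.095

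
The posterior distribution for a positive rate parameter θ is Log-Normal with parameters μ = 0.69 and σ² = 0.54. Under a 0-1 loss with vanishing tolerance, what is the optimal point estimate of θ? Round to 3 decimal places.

Mode = exp(μ − σ²) = exp(0.15) = 1.162.
Mean = exp(μ + σ²/2) = exp(0.960) = 2.612.
This is the posterior mode — the MAP estimate.

1.162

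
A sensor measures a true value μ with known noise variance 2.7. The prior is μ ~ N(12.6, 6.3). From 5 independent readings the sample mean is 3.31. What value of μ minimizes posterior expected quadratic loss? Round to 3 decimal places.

Posterior for μ is Normal. Precision-weighted mean: (1/6.3·12.6 + 5/2.7·3.31) / (1/6.3 + 5/2.7) = 4.043.
A Normal posterior is symmetric, so mode = mean.
Quadratic loss ⇒ the optimal estimator is the posterior mean.

4.043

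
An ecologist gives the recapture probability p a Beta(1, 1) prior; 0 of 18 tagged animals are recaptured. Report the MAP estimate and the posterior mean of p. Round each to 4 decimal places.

MAP estimate = 0.0000, posterior mean = 0.0500

Posterior: Beta(1+0, 1+18) = Beta(1, 19).
Since α = 1 ≤ 1 and β > 1, the Beta density is monotone decreasing on [0,1]; the mode is at 0.
Mean = 1/(1+19) = 0.0500.
The mean is pulled above the mode by the posterior's right skew.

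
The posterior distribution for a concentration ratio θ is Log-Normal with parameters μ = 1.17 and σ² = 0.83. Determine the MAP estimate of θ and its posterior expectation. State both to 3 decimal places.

Mode = exp(μ − σ²) = exp(0.34) = 1.405.
Mean = exp(μ + σ²/2) = exp(1.585) = 4.879.

θ_MAP = 1.405, E[θ|data] = 4.879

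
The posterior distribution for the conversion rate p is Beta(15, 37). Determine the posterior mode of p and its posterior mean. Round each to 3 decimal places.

Mode = (15−1)/(15+37−2) = 14/50 = 0.280.
Mean = 15/(15+37) = 15/52 = 0.288.
The posterior is right-skewed, so the mean exceeds the mode.

MAP: 0.280. Posterior mean: 0.288.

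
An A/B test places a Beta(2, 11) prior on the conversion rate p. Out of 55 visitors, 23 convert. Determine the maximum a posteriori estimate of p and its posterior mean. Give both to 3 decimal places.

MAP: 0.364. Posterior mean: 0.368.

Posterior: Beta(2+23, 11+32) = Beta(25, 43).
Mode = (25−1)/(25+43−2) = 24/66 = 0.364.
Mean = 25/(25+43) = 25/68 = 0.368.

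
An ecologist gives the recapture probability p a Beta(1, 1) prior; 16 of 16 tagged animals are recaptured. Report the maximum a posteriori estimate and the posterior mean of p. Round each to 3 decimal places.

Posterior: Beta(1+16, 1+0) = Beta(17, 1).
Since β = 1 ≤ 1 and α > 1, the Beta density is monotone increasing on [0,1]; the mode is at 1.
Mean = 17/(17+1) = 0.944.
Left-skewed posterior ⇒ mean < mode.

MAP = 1.000; posterior mean = 0.944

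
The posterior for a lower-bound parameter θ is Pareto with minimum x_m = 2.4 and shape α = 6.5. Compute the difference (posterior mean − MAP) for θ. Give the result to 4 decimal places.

The Pareto density is strictly decreasing on [x_m, ∞), so the mode is x_m = 2.4000.
Mean = α·x_m/(α−1) = 6.5·2.4/5.5 = 2.8364.
Difference = 2.8364 − 2.4000 = 0.4364.
The posterior is right-skewed, so the mean exceeds the mode.

0.4364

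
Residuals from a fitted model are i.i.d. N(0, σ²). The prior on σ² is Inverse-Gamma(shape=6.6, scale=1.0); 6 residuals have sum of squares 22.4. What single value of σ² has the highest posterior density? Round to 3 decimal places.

1.151

Posterior: Inverse-Gamma(shape = 6.6+6/2 = 9.6, scale = 1.0+22.4/2 = 12.2).
Mode = β/(α+1) = 12.2/10.6 = 1.151.
Mean = β/(α−1) = 12.2/8.6 = 1.419.
This is the posterior mode — the MAP estimate.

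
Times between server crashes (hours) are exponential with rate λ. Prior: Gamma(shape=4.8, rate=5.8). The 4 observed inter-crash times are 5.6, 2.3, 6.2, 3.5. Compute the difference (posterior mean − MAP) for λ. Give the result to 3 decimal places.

Σ times = 17.6. Posterior: Gamma(shape = 4.8+4 = 8.8, rate = 5.8+17.6 = 23.4).
Mode = (α−1)/β = 7.8/23.4 = 0.333.
Mean = α/β = 8.8/23.4 = 0.376.
Difference = 0.376 − 0.333 = 0.043.

0.043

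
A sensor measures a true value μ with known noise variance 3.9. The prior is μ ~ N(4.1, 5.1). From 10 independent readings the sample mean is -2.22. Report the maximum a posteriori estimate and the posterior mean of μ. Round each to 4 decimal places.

MAP: -1.7710. Posterior mean: -1.7710.

Posterior for μ is Normal. Precision-weighted mean: (1/5.1·4.1 + 10/3.9·-2.22) / (1/5.1 + 10/3.9) = -1.7710.
A Normal posterior is symmetric, so mode = mean.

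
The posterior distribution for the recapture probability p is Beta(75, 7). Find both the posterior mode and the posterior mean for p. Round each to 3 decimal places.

Mode = (75−1)/(75+7−2) = 74/80 = 0.925.
Mean = 75/(75+7) = 75/82 = 0.915.
The posterior is left-skewed, so the mode exceeds the mean.

MAP = 0.925, posterior mean = 0.915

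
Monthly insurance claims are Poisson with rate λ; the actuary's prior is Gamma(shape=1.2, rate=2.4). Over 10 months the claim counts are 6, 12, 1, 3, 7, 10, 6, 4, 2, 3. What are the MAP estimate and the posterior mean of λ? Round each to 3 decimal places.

MAP = 4.371, posterior mean = 4.452

Σ counts = 54. Posterior: Gamma(shape = 1.2+54 = 55.2, rate = 2.4+10 = 12.4).
Mode = (α−1)/β = 54.2/12.4 = 4.371.
Mean = α/β = 55.2/12.4 = 4.452.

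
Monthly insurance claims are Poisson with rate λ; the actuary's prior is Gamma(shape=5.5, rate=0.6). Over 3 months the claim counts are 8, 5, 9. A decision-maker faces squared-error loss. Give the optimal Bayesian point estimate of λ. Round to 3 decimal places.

7.639

Σ counts = 22. Posterior: Gamma(shape = 5.5+22 = 27.5, rate = 0.6+3 = 3.6).
Mode = (α−1)/β = 26.5/3.6 = 7.361.
Mean = α/β = 27.5/3.6 = 7.639.
Squared-error loss ⇒ the optimal estimator is the posterior mean.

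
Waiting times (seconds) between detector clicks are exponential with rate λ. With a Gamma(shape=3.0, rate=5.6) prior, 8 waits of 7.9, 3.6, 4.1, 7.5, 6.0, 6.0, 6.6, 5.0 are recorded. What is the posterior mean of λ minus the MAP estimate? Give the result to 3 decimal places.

Σ times = 46.7. Posterior: Gamma(shape = 3.0+8 = 11.0, rate = 5.6+46.7 = 52.3).
Mode = (α−1)/β = 10.0/52.3 = 0.191.
Mean = α/β = 11.0/52.3 = 0.210.
Difference = 0.210 − 0.191 = 0.019.

0.019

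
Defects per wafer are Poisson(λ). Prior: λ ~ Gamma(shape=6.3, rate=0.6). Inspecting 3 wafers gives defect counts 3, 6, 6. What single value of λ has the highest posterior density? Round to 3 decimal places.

Σ counts = 15. Posterior: Gamma(shape = 6.3+15 = 21.3, rate = 0.6+3 = 3.6).
Mode = (α−1)/β = 20.3/3.6 = 5.639.
Mean = α/β = 21.3/3.6 = 5.917.
This is the posterior mode — the MAP estimate.

5.639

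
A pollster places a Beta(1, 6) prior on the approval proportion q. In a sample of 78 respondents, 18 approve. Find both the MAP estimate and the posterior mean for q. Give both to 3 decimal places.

MAP = 0.217; posterior mean = 0.224

Posterior: Beta(1+18, 6+60) = Beta(19, 66).
Mode = (19−1)/(19+66−2) = 18/83 = 0.217.
Mean = 19/(19+66) = 19/85 = 0.224.
The posterior is right-skewed, so the mean exceeds the mode.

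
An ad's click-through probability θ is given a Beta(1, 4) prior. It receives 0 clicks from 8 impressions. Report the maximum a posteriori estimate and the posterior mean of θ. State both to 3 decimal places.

θ_MAP = 0.000, E[θ|data] = 0.077

Posterior: Beta(1+0, 4+8) = Beta(1, 12).
Since α = 1 ≤ 1 and β > 1, the Beta density is monotone decreasing on [0,1]; the mode is at 0.
Mean = 1/(1+12) = 0.077.
Right-skewed posterior ⇒ mode < mean.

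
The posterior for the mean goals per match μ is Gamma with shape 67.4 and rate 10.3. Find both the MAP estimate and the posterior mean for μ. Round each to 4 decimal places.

Mode = (α−1)/β = 66.4/10.3 = 6.4466.
Mean = α/β = 67.4/10.3 = 6.5437.

MAP = 6.4466, posterior mean = 6.5437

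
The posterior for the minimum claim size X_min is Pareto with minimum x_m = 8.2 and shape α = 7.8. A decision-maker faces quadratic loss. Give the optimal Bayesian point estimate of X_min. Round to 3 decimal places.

The Pareto density is strictly decreasing on [x_m, ∞), so the mode is x_m = 8.200.
Mean = α·x_m/(α−1) = 7.8·8.2/6.8 = 9.406.
Quadratic loss ⇒ the optimal estimator is the posterior mean.

9.406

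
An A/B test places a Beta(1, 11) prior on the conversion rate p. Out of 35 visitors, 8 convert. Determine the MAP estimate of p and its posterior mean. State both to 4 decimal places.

Posterior: Beta(1+8, 11+27) = Beta(9, 38).
Mode = (9−1)/(9+38−2) = 8/45 = 0.1778.
Mean = 9/(9+38) = 9/47 = 0.1915.
Right-skewed posterior ⇒ mode < mean.

MAP = 0.1778, posterior mean = 0.1915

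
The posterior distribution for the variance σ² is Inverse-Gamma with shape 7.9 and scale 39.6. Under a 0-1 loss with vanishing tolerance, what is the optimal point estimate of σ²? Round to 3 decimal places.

4.449

Mode = β/(α+1) = 39.6/8.9 = 4.449.
Mean = β/(α−1) = 39.6/6.9 = 5.739.
This is the posterior mode — the MAP estimate.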